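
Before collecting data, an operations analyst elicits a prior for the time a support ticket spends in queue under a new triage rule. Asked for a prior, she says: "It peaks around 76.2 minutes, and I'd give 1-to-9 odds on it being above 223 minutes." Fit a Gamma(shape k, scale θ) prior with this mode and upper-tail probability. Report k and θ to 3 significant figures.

k ≈ 2.65, θ ≈ 46.1

Gamma(k,θ) with k>1 has mode (k−1)θ, so θ = 76.2/(k−1).
Need P(X < 223) = 0.9 with θ tied to k this way. Start at k = 2, θ = 76.2: P(X<223) ≈ 0.790.
Too low — raise k to concentrate. Iterating converges to k ≈ 2.65.
Then θ = 76.2/(2.65−1) ≈ 46.1.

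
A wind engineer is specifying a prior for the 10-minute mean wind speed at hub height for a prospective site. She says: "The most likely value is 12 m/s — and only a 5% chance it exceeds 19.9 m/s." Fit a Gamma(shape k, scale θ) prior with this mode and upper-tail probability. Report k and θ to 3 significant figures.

Gamma(k,θ) with k>1 has mode (k−1)θ, so θ = 12/(k−1).
Need P(X < 19.9) = 0.95 with θ tied to k this way. Start at k = 2, θ = 12: P(X<19.9) ≈ 0.494.
Too low — raise k to concentrate. Iterating converges to k ≈ 11.9.
Then θ = 12/(11.9−1) ≈ 1.1.

k ≈ 11.9, θ ≈ 1.1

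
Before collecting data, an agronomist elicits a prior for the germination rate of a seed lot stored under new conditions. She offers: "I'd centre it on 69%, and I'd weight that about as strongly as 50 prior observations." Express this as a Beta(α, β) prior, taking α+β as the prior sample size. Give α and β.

α = 34.5, β = 15.5

Under the effective-sample-size interpretation, Beta(α, β) has prior mean α/(α+β) and prior sample size α+β.
So α+β = 50 and α/(α+β) = 0.69, giving α = 0.69·50 = 34.5 and β = 50 − 34.5 = 15.5.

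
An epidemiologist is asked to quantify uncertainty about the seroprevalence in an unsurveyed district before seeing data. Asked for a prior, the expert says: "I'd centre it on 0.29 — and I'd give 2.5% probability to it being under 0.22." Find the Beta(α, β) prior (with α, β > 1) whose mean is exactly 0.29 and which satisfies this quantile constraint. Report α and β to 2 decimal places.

α ≈ 42.96, β ≈ 105.17

With mean 0.29 fixed, write α = 0.29s, β = 0.71s where s = α+β.
Need P(θ < 0.22) = 0.025 under Beta(0.29s, 0.71s). Normal approximation: (q−m)/√(m(1−m)/s) ≈ z_{0.025} = -1.96, so s ≈ 0.29·0.71·(-1.96)²/(0.22−0.29)² = 161.4.
At s = 161.4: P(θ<0.22) ≈ 0.020. Adjusting to match 0.025 gives s ≈ 148.13.
So α = 0.29·148.13 ≈ 42.96, β = 0.71·148.13 ≈ 105.17.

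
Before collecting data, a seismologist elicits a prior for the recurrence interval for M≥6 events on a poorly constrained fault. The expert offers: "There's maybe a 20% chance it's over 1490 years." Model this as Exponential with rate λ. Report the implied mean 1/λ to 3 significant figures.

mean ≈ 926 years

P(T > 1490.0) = e^(−λ·1490.0) = 0.2, so λ = −ln(0.2)/1490.0 = 0.00108.
Mean = 1/λ = 926 years.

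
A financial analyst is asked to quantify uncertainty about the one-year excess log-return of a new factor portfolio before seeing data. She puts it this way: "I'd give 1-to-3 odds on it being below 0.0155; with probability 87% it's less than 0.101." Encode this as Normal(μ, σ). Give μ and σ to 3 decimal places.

For Normal(μ,σ), the p-quantile is μ + z_p·σ. Here z_{0.25} = -0.6745, z_{0.87} = 1.126.
So 0.0155 = μ − 0.6745σ and 0.101 = μ + 1.126σ.
Subtracting: σ = (0.101 − 0.0155)/(1.126 − (-0.6745)) = 0.047.
Then μ = 0.0155 − (-0.6745)·0.047 = 0.048.

μ = 0.048, σ = 0.047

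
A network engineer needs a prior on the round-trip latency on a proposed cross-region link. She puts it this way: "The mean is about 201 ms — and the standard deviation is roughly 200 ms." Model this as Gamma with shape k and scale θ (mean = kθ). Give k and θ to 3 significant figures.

For Gamma(k, scale θ): mean = kθ, variance = kθ², so CV = 1/√k.
CV = SD/mean = 200/201 = 0.995, hence k = 1/CV² = 1.01.
Then θ = mean/k = 201/1.01 = 199.

k ≈ 1.01, θ ≈ 199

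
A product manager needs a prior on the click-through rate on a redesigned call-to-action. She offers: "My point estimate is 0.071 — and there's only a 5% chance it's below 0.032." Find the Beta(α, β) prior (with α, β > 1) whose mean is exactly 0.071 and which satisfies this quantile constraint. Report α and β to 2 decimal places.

With mean 0.071 fixed, write α = 0.071s, β = 0.929s where s = α+β.
Need P(θ < 0.032) = 0.05 under Beta(0.071s, 0.929s). Normal approximation: (q−m)/√(m(1−m)/s) ≈ z_{0.05} = -1.64, so s ≈ 0.071·0.929·(-1.64)²/(0.032−0.071)² = 117.3.
At s = 117.3: P(θ<0.032) ≈ 0.025. Adjusting to match 0.05 gives s ≈ 85.85.
So α = 0.071·85.85 ≈ 6.10, β = 0.929·85.85 ≈ 79.75.

α ≈ 6.10, β ≈ 79.75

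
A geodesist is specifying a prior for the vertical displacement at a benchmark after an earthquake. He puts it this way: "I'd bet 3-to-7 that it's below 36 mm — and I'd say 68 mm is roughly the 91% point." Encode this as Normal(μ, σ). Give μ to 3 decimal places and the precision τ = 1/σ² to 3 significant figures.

μ = 44.997, τ = 0.0034

For Normal(μ,σ), the p-quantile is μ + z_p·σ. Here z_{0.3} = -0.5244, z_{0.91} = 1.341.
So 36 = μ − 0.5244σ and 68 = μ + 1.341σ.
Subtracting: σ = (68 − 36)/(1.341 − (-0.5244)) = 17.157.
Then μ = 36 − (-0.5244)·17.157 = 44.997.
Precision τ = 1/σ² = 1/17.16² = 0.0034.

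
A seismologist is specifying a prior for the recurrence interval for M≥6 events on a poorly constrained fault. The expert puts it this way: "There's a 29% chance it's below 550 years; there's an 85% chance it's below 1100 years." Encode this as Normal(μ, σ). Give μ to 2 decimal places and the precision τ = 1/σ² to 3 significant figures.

For Normal(μ,σ), the p-quantile is μ + z_p·σ. Here z_{0.29} = -0.5534, z_{0.85} = 1.036.
So 550 = μ − 0.5534σ and 1100 = μ + 1.036σ.
Subtracting: σ = (1100 − 550)/(1.036 − (-0.5534)) = 345.95.
Then μ = 550 − (-0.5534)·345.95 = 741.44.
Precision τ = 1/σ² = 1/346² = 8.36e-06.

μ = 741.44, τ = 8.36e-06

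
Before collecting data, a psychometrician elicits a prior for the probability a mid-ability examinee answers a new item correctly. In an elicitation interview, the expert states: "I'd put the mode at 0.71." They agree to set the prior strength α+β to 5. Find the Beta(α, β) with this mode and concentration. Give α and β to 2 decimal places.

α = 3.13, β = 1.87

For α,β > 1 the Beta mode is (α−1)/(α+β−2). With α+β = 5, the mode is (α−1)/3.
Set (α−1)/3 = 0.71 → α = 1 + 0.71·3 = 3.13.
β = 5 − α = 1.87.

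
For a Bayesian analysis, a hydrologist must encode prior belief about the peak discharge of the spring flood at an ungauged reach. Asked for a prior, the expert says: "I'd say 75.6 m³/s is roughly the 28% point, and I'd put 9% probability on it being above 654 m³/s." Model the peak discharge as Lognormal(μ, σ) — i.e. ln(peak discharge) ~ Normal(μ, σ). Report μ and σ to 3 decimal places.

If T ~ Lognormal(μ,σ) then ln T ~ Normal(μ,σ), so the p-quantile of ln T is μ + z_p·σ.
ln(75.6) = 4.325 and ln(654) = 6.483; z_{0.28} = -0.5828, z_{0.91} = 1.341.
σ = (6.483 − 4.325)/(1.341 − (-0.5828)) = 1.122.
μ = 4.325 − (-0.5828)·1.122 = 4.979.

μ ≈ 4.979, σ ≈ 1.122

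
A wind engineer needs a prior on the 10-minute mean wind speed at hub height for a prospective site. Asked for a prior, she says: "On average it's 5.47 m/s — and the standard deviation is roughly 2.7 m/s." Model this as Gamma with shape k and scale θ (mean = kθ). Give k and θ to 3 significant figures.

k ≈ 4.1, θ ≈ 1.33

For Gamma(k, scale θ): mean = kθ, variance = kθ², so CV = 1/√k.
CV = SD/mean = 2.7/5.47 = 0.4936, hence k = 1/CV² = 4.1.
Then θ = mean/k = 5.47/4.1 = 1.33.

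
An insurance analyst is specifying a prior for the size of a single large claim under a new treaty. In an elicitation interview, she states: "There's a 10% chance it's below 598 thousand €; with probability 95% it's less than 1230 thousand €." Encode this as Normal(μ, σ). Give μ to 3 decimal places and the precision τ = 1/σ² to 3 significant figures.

μ = 874.770, τ = 2.14e-05

The p-quantile of Normal(μ,σ) is μ + z_p·σ, with z_{0.1} = -1.282 and z_{0.95} = 1.645.
Eliminate σ: μ = (z₂·x₁ − z₁·x₂)/(z₂ − z₁) = (1.645·598 − (-1.282)·1230)/2.926 = 874.770.
Then σ = (x₂ − x₁)/(z₂ − z₁) = (1230 − 598)/2.926 = 215.965.
Precision τ = 1/σ² = 1/216² = 2.14e-05.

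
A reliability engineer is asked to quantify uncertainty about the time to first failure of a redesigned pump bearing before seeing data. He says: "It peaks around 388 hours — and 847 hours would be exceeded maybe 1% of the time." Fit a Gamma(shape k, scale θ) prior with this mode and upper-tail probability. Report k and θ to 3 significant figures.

k ≈ 8.92, θ ≈ 49

Gamma(k,θ) with k>1 has mode (k−1)θ, so θ = 388/(k−1).
Need P(X < 847) = 0.99 with θ tied to k this way. Start at k = 2, θ = 388: P(X<847) ≈ 0.641.
Too low — raise k to concentrate. Iterating converges to k ≈ 8.92.
Then θ = 388/(8.92−1) ≈ 49.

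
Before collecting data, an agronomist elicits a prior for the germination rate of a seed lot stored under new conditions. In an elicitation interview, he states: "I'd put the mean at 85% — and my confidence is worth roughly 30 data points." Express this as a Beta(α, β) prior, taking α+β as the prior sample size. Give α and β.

α = 25.5, β = 4.5

Under the effective-sample-size interpretation, Beta(α, β) has prior mean α/(α+β) and prior sample size α+β.
So α+β = 30 and α/(α+β) = 0.85, giving α = 0.85·30 = 25.5 and β = 30 − 25.5 = 4.5.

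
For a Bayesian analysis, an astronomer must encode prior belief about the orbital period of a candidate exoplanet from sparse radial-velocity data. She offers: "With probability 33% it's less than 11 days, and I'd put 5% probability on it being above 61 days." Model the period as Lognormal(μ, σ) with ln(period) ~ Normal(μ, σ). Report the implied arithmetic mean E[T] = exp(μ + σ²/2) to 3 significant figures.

E[T] ≈ 22.1 days

If T ~ Lognormal(μ,σ) then ln T ~ Normal(μ,σ), so the p-quantile of ln T is μ + z_p·σ.
ln(11) = 2.398 and ln(61) = 4.111; z_{0.33} = -0.4399, z_{0.95} = 1.645.
σ = (4.111 − 2.398)/(1.645 − (-0.4399)) = 0.822.
μ = 2.398 − (-0.4399)·0.822 = 2.759.
E[T] = exp(μ + σ²/2) = exp(2.759 + 0.3376) = 22.1 days.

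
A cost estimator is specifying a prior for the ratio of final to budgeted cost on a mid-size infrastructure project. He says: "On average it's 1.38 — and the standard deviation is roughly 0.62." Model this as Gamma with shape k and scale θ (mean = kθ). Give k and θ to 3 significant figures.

For Gamma(k, scale θ): mean = kθ, variance = kθ², so CV = 1/√k.
CV = SD/mean = 0.62/1.38 = 0.4493, hence k = 1/CV² = 4.95.
Then θ = mean/k = 1.38/4.95 = 0.279.

k ≈ 4.95, θ ≈ 0.279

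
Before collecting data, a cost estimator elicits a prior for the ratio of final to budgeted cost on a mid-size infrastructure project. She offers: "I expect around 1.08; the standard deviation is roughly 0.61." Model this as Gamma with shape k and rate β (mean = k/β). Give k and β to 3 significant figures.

For Gamma(k, rate β): mean = k/β, variance = k/β², so CV = 1/√k.
CV = SD/mean = 0.61/1.08 = 0.5648, hence k = 1/CV² = 3.13.
Then β = k/mean = 3.13/1.08 = 2.9.

k ≈ 3.13, β ≈ 2.9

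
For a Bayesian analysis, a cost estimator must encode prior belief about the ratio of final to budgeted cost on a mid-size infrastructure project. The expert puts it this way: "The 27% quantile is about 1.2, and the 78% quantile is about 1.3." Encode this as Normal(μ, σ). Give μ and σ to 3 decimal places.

μ = 1.244, σ = 0.072

For Normal(μ,σ), the p-quantile is μ + z_p·σ. Here z_{0.27} = -0.6128, z_{0.78} = 0.7722.
So 1.2 = μ − 0.6128σ and 1.3 = μ + 0.7722σ.
Subtracting: σ = (1.3 − 1.2)/(0.7722 − (-0.6128)) = 0.072.
Then μ = 1.2 − (-0.6128)·0.072 = 1.244.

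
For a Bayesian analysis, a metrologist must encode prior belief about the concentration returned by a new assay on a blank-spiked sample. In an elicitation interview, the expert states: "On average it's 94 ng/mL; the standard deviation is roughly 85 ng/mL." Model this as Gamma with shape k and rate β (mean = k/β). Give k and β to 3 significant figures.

For Gamma(k, rate β): mean = k/β, variance = k/β², so CV = 1/√k.
CV = SD/mean = 85/94 = 0.9043, hence k = 1/CV² = 1.22.
Then β = k/mean = 1.22/94 = 0.013.

k ≈ 1.22, β ≈ 0.013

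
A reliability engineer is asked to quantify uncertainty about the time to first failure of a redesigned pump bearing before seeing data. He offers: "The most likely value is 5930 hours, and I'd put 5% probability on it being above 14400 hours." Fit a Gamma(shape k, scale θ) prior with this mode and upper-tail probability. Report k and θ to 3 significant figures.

k ≈ 4.46, θ ≈ 1710

Gamma(k,θ) with k>1 has mode (k−1)θ, so θ = 5930/(k−1).
Need P(X < 14400) = 0.95 with θ tied to k this way. Start at k = 2, θ = 5930: P(X<14400) ≈ 0.698.
Too low — raise k to concentrate. Iterating converges to k ≈ 4.46.
Then θ = 5930/(4.46−1) ≈ 1710.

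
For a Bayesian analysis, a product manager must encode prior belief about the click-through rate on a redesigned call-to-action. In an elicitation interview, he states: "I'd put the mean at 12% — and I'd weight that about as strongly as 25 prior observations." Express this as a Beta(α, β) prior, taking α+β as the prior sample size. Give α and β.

Under the effective-sample-size interpretation, Beta(α, β) has prior mean α/(α+β) and prior sample size α+β.
So α+β = 25 and α/(α+β) = 0.12, giving α = 0.12·25 = 3 and β = 25 − 3 = 22.

α = 3, β = 22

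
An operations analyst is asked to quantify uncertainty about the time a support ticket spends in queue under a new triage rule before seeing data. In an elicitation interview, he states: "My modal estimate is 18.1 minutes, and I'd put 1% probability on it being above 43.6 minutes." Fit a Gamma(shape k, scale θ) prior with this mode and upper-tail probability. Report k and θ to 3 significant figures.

Gamma(k,θ) with k>1 has mode (k−1)θ, so θ = 18.1/(k−1).
Need P(X < 43.6) = 0.99 with θ tied to k this way. Start at k = 2, θ = 18.1: P(X<43.6) ≈ 0.693.
Too low — raise k to concentrate. Iterating converges to k ≈ 7.12.
Then θ = 18.1/(7.12−1) ≈ 2.96.

k ≈ 7.12, θ ≈ 2.96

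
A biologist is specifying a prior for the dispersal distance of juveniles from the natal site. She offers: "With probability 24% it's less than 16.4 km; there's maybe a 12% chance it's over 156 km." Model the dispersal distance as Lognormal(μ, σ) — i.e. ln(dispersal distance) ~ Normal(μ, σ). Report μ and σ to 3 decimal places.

μ ≈ 3.643, σ ≈ 1.197

If T ~ Lognormal(μ,σ) then ln T ~ Normal(μ,σ), so the p-quantile of ln T is μ + z_p·σ.
ln(16.4) = 2.797 and ln(156) = 5.05; z_{0.24} = -0.7063, z_{0.88} = 1.175.
σ = (5.05 − 2.797)/(1.175 − (-0.7063)) = 1.197.
μ = 2.797 − (-0.7063)·1.197 = 3.643.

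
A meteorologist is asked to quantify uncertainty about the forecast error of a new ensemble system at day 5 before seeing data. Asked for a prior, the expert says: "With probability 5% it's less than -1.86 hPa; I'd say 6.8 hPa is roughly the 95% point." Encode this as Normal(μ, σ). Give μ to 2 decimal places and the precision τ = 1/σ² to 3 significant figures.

μ = 2.47, τ = 0.144

The p-quantile of Normal(μ,σ) is μ + z_p·σ, with z_{0.05} = -1.645 and z_{0.95} = 1.645.
Eliminate σ: μ = (z₂·x₁ − z₁·x₂)/(z₂ − z₁) = (1.645·-1.86 − (-1.645)·6.8)/3.29 = 2.47.
Then σ = (x₂ − x₁)/(z₂ − z₁) = (6.8 − -1.86)/3.29 = 2.63.
Precision τ = 1/σ² = 1/2.632² = 0.144.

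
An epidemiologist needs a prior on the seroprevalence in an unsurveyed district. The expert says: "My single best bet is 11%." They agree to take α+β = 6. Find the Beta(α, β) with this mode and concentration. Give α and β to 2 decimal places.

For α,β > 1 the Beta mode is (α−1)/(α+β−2). With α+β = 6, the mode is (α−1)/4.
Set (α−1)/4 = 0.11 → α = 1 + 0.11·4 = 1.44.
β = 6 − α = 4.56.

α = 1.44, β = 4.56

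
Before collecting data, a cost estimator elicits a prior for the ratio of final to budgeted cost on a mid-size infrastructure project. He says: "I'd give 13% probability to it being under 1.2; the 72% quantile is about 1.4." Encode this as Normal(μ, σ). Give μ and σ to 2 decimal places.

μ = 1.33, σ = 0.12

The p-quantile of Normal(μ,σ) is μ + z_p·σ, with z_{0.13} = -1.126 and z_{0.72} = 0.5828.
Eliminate σ: μ = (z₂·x₁ − z₁·x₂)/(z₂ − z₁) = (0.5828·1.2 − (-1.126)·1.4)/1.709 = 1.33.
Then σ = (x₂ − x₁)/(z₂ − z₁) = (1.4 − 1.2)/1.709 = 0.12.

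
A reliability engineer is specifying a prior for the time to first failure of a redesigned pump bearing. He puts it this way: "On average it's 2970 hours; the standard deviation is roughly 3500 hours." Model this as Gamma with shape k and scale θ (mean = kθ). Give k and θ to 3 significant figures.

k ≈ 0.72, θ ≈ 4120

For Gamma(k, scale θ): mean = kθ, variance = kθ², so CV = 1/√k.
CV = SD/mean = 3500/2970 = 1.178, hence k = 1/CV² = 0.72.
Then θ = mean/k = 2970/0.72 = 4120.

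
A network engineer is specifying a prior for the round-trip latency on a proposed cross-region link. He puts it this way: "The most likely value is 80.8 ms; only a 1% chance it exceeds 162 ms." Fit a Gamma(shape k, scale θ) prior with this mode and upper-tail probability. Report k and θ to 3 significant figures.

k ≈ 11.1, θ ≈ 7.96

Gamma(k,θ) with k>1 has mode (k−1)θ, so θ = 80.8/(k−1).
Need P(X < 162) = 0.99 with θ tied to k this way. Start at k = 2, θ = 80.8: P(X<162) ≈ 0.595.
Too low — raise k to concentrate. Iterating converges to k ≈ 11.1.
Then θ = 80.8/(11.1−1) ≈ 7.96.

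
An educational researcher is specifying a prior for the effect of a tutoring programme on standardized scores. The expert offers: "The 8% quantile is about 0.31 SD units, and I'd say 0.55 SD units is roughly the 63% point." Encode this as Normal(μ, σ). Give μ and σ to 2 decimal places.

The p-quantile of Normal(μ,σ) is μ + z_p·σ, with z_{0.08} = -1.405 and z_{0.63} = 0.3319.
Eliminate σ: μ = (z₂·x₁ − z₁·x₂)/(z₂ − z₁) = (0.3319·0.31 − (-1.405)·0.55)/1.737 = 0.50.
Then σ = (x₂ − x₁)/(z₂ − z₁) = (0.55 − 0.31)/1.737 = 0.14.

μ = 0.50, σ = 0.14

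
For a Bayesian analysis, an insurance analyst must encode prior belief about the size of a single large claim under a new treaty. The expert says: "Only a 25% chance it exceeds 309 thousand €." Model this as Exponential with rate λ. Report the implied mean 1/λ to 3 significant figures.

P(T > 309.0) = e^(−λ·309.0) = 0.25, so λ = −ln(0.25)/309.0 = 0.00449.
Mean = 1/λ = 223 thousand €.

mean ≈ 223 thousand €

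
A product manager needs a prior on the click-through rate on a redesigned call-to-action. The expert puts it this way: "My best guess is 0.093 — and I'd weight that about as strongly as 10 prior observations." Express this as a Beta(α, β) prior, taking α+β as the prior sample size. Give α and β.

Under the effective-sample-size interpretation, Beta(α, β) has prior mean α/(α+β) and prior sample size α+β.
So α+β = 10 and α/(α+β) = 0.093, giving α = 0.093·10 = 0.93 and β = 10 − 0.93 = 9.07.

α = 0.93, β = 9.07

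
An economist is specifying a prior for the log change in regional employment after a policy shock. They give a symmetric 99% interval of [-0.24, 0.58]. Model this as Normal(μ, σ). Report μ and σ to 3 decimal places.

A symmetric 99% interval runs μ ± z·σ with z = 2.576.
Half-width = 0.41, so σ = 0.41/2.576 = 0.159.
μ is the interval midpoint, 0.170.

μ = 0.170, σ = 0.159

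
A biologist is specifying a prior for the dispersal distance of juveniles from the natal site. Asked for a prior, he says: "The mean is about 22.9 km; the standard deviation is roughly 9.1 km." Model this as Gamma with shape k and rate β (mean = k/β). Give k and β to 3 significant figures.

k ≈ 6.33, β ≈ 0.277

For Gamma(k, rate β): mean = k/β, variance = k/β², so CV = 1/√k.
CV = SD/mean = 9.1/22.9 = 0.3974, hence k = 1/CV² = 6.33.
Then β = k/mean = 6.33/22.9 = 0.277.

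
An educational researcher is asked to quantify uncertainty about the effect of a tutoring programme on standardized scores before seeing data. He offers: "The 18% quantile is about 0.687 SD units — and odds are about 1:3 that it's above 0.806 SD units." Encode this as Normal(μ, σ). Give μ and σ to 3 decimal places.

For Normal(μ,σ), the p-quantile is μ + z_p·σ. Here z_{0.18} = -0.9154, z_{0.75} = 0.6745.
So 0.687 = μ − 0.9154σ and 0.806 = μ + 0.6745σ.
Subtracting: σ = (0.806 − 0.687)/(0.6745 − (-0.9154)) = 0.075.
Then μ = 0.687 − (-0.9154)·0.075 = 0.756.

μ = 0.756, σ = 0.075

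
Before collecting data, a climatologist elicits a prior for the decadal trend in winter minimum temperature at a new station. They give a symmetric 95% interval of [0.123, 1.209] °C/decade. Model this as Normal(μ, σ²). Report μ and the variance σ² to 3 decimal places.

A symmetric 95% interval runs μ ± z·σ with z = 1.96.
Half-width = 0.543, so σ = 0.543/1.96 = 0.2770 and σ² = 0.077.
μ is the interval midpoint, 0.666.

μ = 0.666, σ² = 0.077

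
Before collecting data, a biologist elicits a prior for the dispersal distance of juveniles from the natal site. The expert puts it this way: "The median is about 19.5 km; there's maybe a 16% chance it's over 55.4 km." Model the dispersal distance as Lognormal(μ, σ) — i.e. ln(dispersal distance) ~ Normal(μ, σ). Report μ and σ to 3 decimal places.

μ ≈ 2.970, σ ≈ 1.050

If T ~ Lognormal(μ,σ) then ln T ~ Normal(μ,σ), so the p-quantile of ln T is μ + z_p·σ.
ln(19.5) = 2.97 and ln(55.4) = 4.015; z_{0.5} = 0, z_{0.84} = 0.9945.
σ = (4.015 − 2.97)/(0.9945 − (0)) = 1.050.
μ = 2.97 − (0)·1.050 = 2.970.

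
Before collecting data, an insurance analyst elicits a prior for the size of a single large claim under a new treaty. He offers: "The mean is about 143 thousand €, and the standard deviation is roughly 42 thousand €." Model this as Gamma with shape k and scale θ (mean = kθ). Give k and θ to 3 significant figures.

For Gamma(k, scale θ): mean = kθ, variance = kθ², so CV = 1/√k.
CV = SD/mean = 42/143 = 0.2937, hence k = 1/CV² = 11.6.
Then θ = mean/k = 143/11.6 = 12.3.

k ≈ 11.6, θ ≈ 12.3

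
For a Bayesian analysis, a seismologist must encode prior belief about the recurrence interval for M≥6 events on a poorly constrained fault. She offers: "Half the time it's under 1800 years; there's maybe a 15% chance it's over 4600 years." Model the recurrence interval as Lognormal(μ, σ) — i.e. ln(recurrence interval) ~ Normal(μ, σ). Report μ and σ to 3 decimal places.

If T ~ Lognormal(μ,σ) then ln T ~ Normal(μ,σ), so the p-quantile of ln T is μ + z_p·σ.
ln(1800) = 7.496 and ln(4600) = 8.434; z_{0.5} = 0, z_{0.85} = 1.036.
σ = (8.434 − 7.496)/(1.036 − (0)) = 0.905.
μ = 7.496 − (0)·0.905 = 7.496.

μ ≈ 7.496, σ ≈ 0.905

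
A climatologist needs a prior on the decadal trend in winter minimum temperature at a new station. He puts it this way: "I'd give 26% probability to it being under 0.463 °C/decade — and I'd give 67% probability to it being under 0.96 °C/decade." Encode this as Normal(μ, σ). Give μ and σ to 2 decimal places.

μ = 0.76, σ = 0.46

The p-quantile of Normal(μ,σ) is μ + z_p·σ, with z_{0.26} = -0.6433 and z_{0.67} = 0.4399.
Eliminate σ: μ = (z₂·x₁ − z₁·x₂)/(z₂ − z₁) = (0.4399·0.463 − (-0.6433)·0.96)/1.083 = 0.76.
Then σ = (x₂ − x₁)/(z₂ − z₁) = (0.96 − 0.463)/1.083 = 0.46.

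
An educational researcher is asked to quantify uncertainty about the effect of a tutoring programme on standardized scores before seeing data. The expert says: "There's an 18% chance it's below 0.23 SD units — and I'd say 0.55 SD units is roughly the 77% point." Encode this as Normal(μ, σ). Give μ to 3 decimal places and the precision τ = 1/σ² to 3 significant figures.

For Normal(μ,σ), the p-quantile is μ + z_p·σ. Here z_{0.18} = -0.9154, z_{0.77} = 0.7388.
So 0.23 = μ − 0.9154σ and 0.55 = μ + 0.7388σ.
Subtracting: σ = (0.55 − 0.23)/(0.7388 − (-0.9154)) = 0.193.
Then μ = 0.23 − (-0.9154)·0.193 = 0.407.
Precision τ = 1/σ² = 1/0.1934² = 26.7.

μ = 0.407, τ = 26.7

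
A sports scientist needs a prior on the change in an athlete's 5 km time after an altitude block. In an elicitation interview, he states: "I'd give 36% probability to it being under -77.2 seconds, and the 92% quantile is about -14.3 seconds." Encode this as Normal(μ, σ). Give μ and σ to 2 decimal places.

The p-quantile of Normal(μ,σ) is μ + z_p·σ, with z_{0.36} = -0.3585 and z_{0.92} = 1.405.
Eliminate σ: μ = (z₂·x₁ − z₁·x₂)/(z₂ − z₁) = (1.405·-77.2 − (-0.3585)·-14.3)/1.764 = -64.41.
Then σ = (x₂ − x₁)/(z₂ − z₁) = (-14.3 − -77.2)/1.764 = 35.67.

μ = -64.41, σ = 35.67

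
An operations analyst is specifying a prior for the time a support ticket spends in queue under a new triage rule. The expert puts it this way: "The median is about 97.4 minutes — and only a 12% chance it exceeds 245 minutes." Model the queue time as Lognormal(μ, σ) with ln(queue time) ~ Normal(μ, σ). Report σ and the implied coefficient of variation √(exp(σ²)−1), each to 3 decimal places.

If T ~ Lognormal(μ,σ) then ln T ~ Normal(μ,σ), so the p-quantile of ln T is μ + z_p·σ.
ln(97.4) = 4.579 and ln(245) = 5.501; z_{0.5} = 0, z_{0.88} = 1.175.
σ = (5.501 − 4.579)/(1.175 − (0)) = 0.785.
μ = 4.579 − (0)·0.785 = 4.579.
CV = √(exp(σ²)−1) = √(exp(0.6163)−1) = 0.923.

σ ≈ 0.785, CV ≈ 0.923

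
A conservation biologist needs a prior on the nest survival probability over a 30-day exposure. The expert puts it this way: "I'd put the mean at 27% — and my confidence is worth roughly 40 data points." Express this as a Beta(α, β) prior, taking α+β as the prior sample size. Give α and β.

Under the effective-sample-size interpretation, Beta(α, β) has prior mean α/(α+β) and prior sample size α+β.
So α+β = 40 and α/(α+β) = 0.27, giving α = 0.27·40 = 10.8 and β = 40 − 10.8 = 29.2.

α = 10.8, β = 29.2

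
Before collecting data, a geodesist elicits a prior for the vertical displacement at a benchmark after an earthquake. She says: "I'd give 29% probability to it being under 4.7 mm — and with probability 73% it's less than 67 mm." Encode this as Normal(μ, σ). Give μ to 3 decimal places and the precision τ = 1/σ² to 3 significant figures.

The p-quantile of Normal(μ,σ) is μ + z_p·σ, with z_{0.29} = -0.5534 and z_{0.73} = 0.6128.
Eliminate σ: μ = (z₂·x₁ − z₁·x₂)/(z₂ − z₁) = (0.6128·4.7 − (-0.5534)·67)/1.166 = 34.263.
Then σ = (x₂ − x₁)/(z₂ − z₁) = (67 − 4.7)/1.166 = 53.421.
Precision τ = 1/σ² = 1/53.42² = 0.00035.

μ = 34.263, τ = 0.00035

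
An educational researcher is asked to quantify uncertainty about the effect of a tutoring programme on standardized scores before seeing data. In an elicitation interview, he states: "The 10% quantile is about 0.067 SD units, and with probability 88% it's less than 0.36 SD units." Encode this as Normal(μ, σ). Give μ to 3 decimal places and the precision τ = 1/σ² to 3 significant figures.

For Normal(μ,σ), the p-quantile is μ + z_p·σ. Here z_{0.1} = -1.282, z_{0.88} = 1.175.
So 0.067 = μ − 1.282σ and 0.36 = μ + 1.175σ.
Subtracting: σ = (0.36 − 0.067)/(1.175 − (-1.282)) = 0.119.
Then μ = 0.067 − (-1.282)·0.119 = 0.220.
Precision τ = 1/σ² = 1/0.1193² = 70.3.

μ = 0.220, τ = 70.3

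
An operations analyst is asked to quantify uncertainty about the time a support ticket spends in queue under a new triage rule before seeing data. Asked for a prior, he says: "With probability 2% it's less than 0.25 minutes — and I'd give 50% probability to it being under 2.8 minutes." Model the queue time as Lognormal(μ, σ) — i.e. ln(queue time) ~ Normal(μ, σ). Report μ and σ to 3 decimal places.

If T ~ Lognormal(μ,σ) then ln T ~ Normal(μ,σ), so the p-quantile of ln T is μ + z_p·σ.
ln(0.25) = -1.386 and ln(2.8) = 1.03; z_{0.02} = -2.054, z_{0.5} = 0.
σ = (1.03 − -1.386)/(0 − (-2.054)) = 1.176.
μ = -1.386 − (-2.054)·1.176 = 1.030.

μ ≈ 1.030, σ ≈ 1.176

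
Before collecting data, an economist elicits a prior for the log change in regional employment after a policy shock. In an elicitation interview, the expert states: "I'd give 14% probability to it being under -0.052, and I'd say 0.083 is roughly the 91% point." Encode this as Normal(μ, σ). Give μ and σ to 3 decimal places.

For Normal(μ,σ), the p-quantile is μ + z_p·σ. Here z_{0.14} = -1.08, z_{0.91} = 1.341.
So -0.052 = μ − 1.08σ and 0.083 = μ + 1.341σ.
Subtracting: σ = (0.083 − -0.052)/(1.341 − (-1.08)) = 0.056.
Then μ = -0.052 − (-1.08)·0.056 = 0.008.

μ = 0.008, σ = 0.056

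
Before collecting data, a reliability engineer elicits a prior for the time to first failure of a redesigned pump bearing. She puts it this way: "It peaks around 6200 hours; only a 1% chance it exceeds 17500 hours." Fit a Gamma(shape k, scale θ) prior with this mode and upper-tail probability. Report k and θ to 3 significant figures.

Gamma(k,θ) with k>1 has mode (k−1)θ, so θ = 6200/(k−1).
Need P(X < 17500) = 0.99 with θ tied to k this way. Start at k = 2, θ = 6200: P(X<17500) ≈ 0.773.
Too low — raise k to concentrate. Iterating converges to k ≈ 5.24.
Then θ = 6200/(5.24−1) ≈ 1460.

k ≈ 5.24, θ ≈ 1460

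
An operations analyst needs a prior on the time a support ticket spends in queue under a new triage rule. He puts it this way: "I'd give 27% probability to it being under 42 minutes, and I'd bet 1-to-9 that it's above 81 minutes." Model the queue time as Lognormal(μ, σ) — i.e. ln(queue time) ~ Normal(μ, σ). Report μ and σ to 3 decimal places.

If T ~ Lognormal(μ,σ) then ln T ~ Normal(μ,σ), so the p-quantile of ln T is μ + z_p·σ.
ln(42) = 3.738 and ln(81) = 4.394; z_{0.27} = -0.6128, z_{0.9} = 1.282.
σ = (4.394 − 3.738)/(1.282 − (-0.6128)) = 0.347.
μ = 3.738 − (-0.6128)·0.347 = 3.950.

μ ≈ 3.950, σ ≈ 0.347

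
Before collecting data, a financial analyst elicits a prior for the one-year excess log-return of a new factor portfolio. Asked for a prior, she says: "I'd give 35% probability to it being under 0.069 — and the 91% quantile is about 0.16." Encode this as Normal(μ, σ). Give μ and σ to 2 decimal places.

For Normal(μ,σ), the p-quantile is μ + z_p·σ. Here z_{0.35} = -0.3853, z_{0.91} = 1.341.
So 0.069 = μ − 0.3853σ and 0.16 = μ + 1.341σ.
Subtracting: σ = (0.16 − 0.069)/(1.341 − (-0.3853)) = 0.05.
Then μ = 0.069 − (-0.3853)·0.05 = 0.09.

μ = 0.09, σ = 0.05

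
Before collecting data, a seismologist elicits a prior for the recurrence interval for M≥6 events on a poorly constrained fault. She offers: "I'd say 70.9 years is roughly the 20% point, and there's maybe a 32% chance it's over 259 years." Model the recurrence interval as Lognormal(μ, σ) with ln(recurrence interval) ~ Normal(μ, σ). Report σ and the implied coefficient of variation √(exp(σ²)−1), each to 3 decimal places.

σ ≈ 0.989, CV ≈ 1.289

If T ~ Lognormal(μ,σ) then ln T ~ Normal(μ,σ), so the p-quantile of ln T is μ + z_p·σ.
ln(70.9) = 4.261 and ln(259) = 5.557; z_{0.2} = -0.8416, z_{0.68} = 0.4677.
σ = (5.557 − 4.261)/(0.4677 − (-0.8416)) = 0.989.
μ = 4.261 − (-0.8416)·0.989 = 5.094.
CV = √(exp(σ²)−1) = √(exp(0.9791)−1) = 1.289.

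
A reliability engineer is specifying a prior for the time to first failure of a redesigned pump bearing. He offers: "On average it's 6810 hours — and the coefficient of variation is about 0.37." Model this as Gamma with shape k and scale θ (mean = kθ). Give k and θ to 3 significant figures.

k ≈ 7.3, θ ≈ 932

For Gamma(k, scale θ): mean = kθ, variance = kθ², so CV = 1/√k.
CV = 0.37, hence k = 1/CV² = 7.3.
Then θ = mean/k = 6810/7.3 = 932.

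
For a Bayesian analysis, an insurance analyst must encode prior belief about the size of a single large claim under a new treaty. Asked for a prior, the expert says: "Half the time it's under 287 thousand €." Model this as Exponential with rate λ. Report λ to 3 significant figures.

Exponential median = ln 2 / λ, so λ = ln 2 / 287.0 = 0.00242.

λ ≈ 0.00242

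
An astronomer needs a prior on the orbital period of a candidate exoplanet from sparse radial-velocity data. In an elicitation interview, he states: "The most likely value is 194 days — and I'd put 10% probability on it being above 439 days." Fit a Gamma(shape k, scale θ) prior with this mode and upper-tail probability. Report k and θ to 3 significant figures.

k ≈ 3.88, θ ≈ 67.3

Gamma(k,θ) with k>1 has mode (k−1)θ, so θ = 194/(k−1).
Need P(X < 439) = 0.9 with θ tied to k this way. Start at k = 2, θ = 194: P(X<439) ≈ 0.660.
Too low — raise k to concentrate. Iterating converges to k ≈ 3.88.
Then θ = 194/(3.88−1) ≈ 67.3.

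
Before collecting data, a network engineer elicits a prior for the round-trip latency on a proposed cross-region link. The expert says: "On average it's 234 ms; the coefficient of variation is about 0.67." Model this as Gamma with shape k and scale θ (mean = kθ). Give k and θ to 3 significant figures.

k ≈ 2.23, θ ≈ 105

For Gamma(k, scale θ): mean = kθ, variance = kθ², so CV = 1/√k.
CV = 0.67, hence k = 1/CV² = 2.23.
Then θ = mean/k = 234/2.23 = 105.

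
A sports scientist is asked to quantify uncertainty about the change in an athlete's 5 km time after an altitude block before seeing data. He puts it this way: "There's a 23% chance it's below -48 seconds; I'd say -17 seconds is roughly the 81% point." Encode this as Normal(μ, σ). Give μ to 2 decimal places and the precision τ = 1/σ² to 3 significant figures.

The p-quantile of Normal(μ,σ) is μ + z_p·σ, with z_{0.23} = -0.7388 and z_{0.81} = 0.8779.
Eliminate σ: μ = (z₂·x₁ − z₁·x₂)/(z₂ − z₁) = (0.8779·-48 − (-0.7388)·-17)/1.617 = -33.83.
Then σ = (x₂ − x₁)/(z₂ − z₁) = (-17 − -48)/1.617 = 19.17.
Precision τ = 1/σ² = 1/19.17² = 0.00272.

μ = -33.83, τ = 0.00272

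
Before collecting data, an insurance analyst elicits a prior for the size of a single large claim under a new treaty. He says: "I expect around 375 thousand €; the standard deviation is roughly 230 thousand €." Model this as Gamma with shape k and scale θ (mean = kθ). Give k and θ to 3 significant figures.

k ≈ 2.66, θ ≈ 141

For Gamma(k, scale θ): mean = kθ, variance = kθ², so CV = 1/√k.
CV = SD/mean = 230/375 = 0.6133, hence k = 1/CV² = 2.66.
Then θ = mean/k = 375/2.66 = 141.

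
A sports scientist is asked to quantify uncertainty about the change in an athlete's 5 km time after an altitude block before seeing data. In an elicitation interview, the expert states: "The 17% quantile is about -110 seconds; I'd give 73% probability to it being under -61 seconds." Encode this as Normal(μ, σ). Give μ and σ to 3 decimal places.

μ = -80.163, σ = 31.270

For Normal(μ,σ), the p-quantile is μ + z_p·σ. Here z_{0.17} = -0.9542, z_{0.73} = 0.6128.
So -110 = μ − 0.9542σ and -61 = μ + 0.6128σ.
Subtracting: σ = (-61 − -110)/(0.6128 − (-0.9542)) = 31.270.
Then μ = -110 − (-0.9542)·31.270 = -80.163.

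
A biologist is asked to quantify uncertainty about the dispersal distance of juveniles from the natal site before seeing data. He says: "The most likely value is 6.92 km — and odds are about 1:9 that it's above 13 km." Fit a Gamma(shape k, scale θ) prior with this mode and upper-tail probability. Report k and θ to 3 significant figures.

Gamma(k,θ) with k>1 has mode (k−1)θ, so θ = 6.92/(k−1).
Need P(X < 13) = 0.9 with θ tied to k this way. Start at k = 2, θ = 6.92: P(X<13) ≈ 0.560.
Too low — raise k to concentrate. Iterating converges to k ≈ 5.81.
Then θ = 6.92/(5.81−1) ≈ 1.44.

k ≈ 5.81, θ ≈ 1.44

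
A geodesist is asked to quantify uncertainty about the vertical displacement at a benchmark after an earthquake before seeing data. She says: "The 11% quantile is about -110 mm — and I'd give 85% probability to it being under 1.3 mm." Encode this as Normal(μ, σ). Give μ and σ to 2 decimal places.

μ = -49.68, σ = 49.18

The p-quantile of Normal(μ,σ) is μ + z_p·σ, with z_{0.11} = -1.227 and z_{0.85} = 1.036.
Eliminate σ: μ = (z₂·x₁ − z₁·x₂)/(z₂ − z₁) = (1.036·-110 − (-1.227)·1.3)/2.263 = -49.68.
Then σ = (x₂ − x₁)/(z₂ − z₁) = (1.3 − -110)/2.263 = 49.18.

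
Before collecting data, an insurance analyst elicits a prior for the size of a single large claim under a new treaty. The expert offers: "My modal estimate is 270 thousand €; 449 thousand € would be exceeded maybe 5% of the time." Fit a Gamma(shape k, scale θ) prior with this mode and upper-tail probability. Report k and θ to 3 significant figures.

Gamma(k,θ) with k>1 has mode (k−1)θ, so θ = 270/(k−1).
Need P(X < 449) = 0.95 with θ tied to k this way. Start at k = 2, θ = 270: P(X<449) ≈ 0.495.
Too low — raise k to concentrate. Iterating converges to k ≈ 11.8.
Then θ = 270/(11.8−1) ≈ 25.

k ≈ 11.8, θ ≈ 25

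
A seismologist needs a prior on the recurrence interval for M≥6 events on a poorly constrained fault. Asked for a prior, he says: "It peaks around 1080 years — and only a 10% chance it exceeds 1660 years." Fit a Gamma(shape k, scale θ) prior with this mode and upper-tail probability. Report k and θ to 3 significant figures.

k ≈ 11.1, θ ≈ 107

Gamma(k,θ) with k>1 has mode (k−1)θ, so θ = 1080/(k−1).
Need P(X < 1660) = 0.9 with θ tied to k this way. Start at k = 2, θ = 1080: P(X<1660) ≈ 0.454.
Too low — raise k to concentrate. Iterating converges to k ≈ 11.1.
Then θ = 1080/(11.1−1) ≈ 107.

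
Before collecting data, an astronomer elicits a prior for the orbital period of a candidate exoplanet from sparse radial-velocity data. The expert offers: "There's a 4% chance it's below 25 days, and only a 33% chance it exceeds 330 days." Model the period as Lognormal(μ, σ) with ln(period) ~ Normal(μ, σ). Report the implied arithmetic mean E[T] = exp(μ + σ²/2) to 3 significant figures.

If T ~ Lognormal(μ,σ) then ln T ~ Normal(μ,σ), so the p-quantile of ln T is μ + z_p·σ.
ln(25) = 3.219 and ln(330) = 5.799; z_{0.04} = -1.751, z_{0.67} = 0.4399.
σ = (5.799 − 3.219)/(0.4399 − (-1.751)) = 1.178.
μ = 3.219 − (-1.751)·1.178 = 5.281.
E[T] = exp(μ + σ²/2) = exp(5.281 + 0.6937) = 393 days.

E[T] ≈ 393 days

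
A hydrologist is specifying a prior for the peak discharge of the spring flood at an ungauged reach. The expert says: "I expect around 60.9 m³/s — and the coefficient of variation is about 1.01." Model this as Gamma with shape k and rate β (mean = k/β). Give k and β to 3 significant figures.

For Gamma(k, rate β): mean = k/β, variance = k/β², so CV = 1/√k.
CV = 1.01, hence k = 1/CV² = 0.98.
Then β = k/mean = 0.98/60.9 = 0.0161.

k ≈ 0.98, β ≈ 0.0161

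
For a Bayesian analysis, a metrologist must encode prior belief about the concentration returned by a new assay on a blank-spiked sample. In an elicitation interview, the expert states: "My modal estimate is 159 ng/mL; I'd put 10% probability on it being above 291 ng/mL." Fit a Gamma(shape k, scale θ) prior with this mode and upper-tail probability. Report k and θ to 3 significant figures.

Gamma(k,θ) with k>1 has mode (k−1)θ, so θ = 159/(k−1).
Need P(X < 291) = 0.9 with θ tied to k this way. Start at k = 2, θ = 159: P(X<291) ≈ 0.546.
Too low — raise k to concentrate. Iterating converges to k ≈ 6.22.
Then θ = 159/(6.22−1) ≈ 30.5.

k ≈ 6.22, θ ≈ 30.5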